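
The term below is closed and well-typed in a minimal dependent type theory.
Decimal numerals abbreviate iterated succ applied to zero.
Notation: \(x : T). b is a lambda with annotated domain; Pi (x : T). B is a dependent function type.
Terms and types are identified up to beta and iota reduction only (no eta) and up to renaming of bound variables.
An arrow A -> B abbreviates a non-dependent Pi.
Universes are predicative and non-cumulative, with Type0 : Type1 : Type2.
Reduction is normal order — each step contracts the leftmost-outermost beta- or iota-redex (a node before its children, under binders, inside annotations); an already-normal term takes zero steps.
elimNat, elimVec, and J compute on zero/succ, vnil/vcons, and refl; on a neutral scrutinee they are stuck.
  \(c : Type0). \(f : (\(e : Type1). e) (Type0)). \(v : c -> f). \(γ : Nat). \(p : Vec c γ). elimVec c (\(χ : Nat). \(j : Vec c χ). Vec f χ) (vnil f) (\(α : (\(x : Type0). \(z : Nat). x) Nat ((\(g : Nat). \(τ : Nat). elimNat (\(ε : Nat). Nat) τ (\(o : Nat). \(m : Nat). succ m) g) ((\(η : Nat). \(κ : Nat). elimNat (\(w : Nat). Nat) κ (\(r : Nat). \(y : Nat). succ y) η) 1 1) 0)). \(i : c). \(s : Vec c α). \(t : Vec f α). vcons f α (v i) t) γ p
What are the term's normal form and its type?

reduced normal form:
  \(c : Type0). \(f : Type0). \(e : c -> f). \(v : Nat). \(γ : Vec c v). elimVec c (\(p : Nat). \(χ : Vec c p). Vec f p) (vnil f) (\(j : Nat). \(α : c). \(x : Vec c j). \(z : Vec f j). vcons f j (e α) z) v γ
inferred type:
  Pi (c : Type0). Pi (f : Type0). (c -> f) -> Pi (e : Nat). Vec c e -> Vec f e


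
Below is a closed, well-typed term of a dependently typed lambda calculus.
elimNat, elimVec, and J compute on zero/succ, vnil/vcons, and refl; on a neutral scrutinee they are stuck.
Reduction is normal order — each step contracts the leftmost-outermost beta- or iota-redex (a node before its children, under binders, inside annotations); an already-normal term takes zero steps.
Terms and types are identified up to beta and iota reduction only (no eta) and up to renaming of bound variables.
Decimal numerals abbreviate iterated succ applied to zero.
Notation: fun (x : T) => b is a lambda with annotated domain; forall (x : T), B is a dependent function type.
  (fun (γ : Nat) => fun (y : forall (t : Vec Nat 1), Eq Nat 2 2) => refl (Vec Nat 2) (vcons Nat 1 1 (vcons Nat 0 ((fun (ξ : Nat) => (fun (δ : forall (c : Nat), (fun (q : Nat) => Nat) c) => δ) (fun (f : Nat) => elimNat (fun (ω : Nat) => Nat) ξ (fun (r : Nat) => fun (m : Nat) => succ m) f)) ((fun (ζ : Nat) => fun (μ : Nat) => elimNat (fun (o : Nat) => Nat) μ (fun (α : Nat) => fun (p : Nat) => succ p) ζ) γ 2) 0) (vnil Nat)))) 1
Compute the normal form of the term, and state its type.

normal form:
  fun (γ : forall (y : Vec Nat 1), Eq Nat 2 2) => refl (Vec Nat 2) (vcons Nat 1 1 (vcons Nat 0 3 (vnil Nat)))
the term's type:
  forall (γ : forall (y : Vec Nat 1), Eq Nat 2 2), Eq (Vec Nat 2) (vcons Nat 1 1 (vcons Nat 0 3 (vnil Nat))) (vcons Nat 1 1 (vcons Nat 0 3 (vnil Nat)))


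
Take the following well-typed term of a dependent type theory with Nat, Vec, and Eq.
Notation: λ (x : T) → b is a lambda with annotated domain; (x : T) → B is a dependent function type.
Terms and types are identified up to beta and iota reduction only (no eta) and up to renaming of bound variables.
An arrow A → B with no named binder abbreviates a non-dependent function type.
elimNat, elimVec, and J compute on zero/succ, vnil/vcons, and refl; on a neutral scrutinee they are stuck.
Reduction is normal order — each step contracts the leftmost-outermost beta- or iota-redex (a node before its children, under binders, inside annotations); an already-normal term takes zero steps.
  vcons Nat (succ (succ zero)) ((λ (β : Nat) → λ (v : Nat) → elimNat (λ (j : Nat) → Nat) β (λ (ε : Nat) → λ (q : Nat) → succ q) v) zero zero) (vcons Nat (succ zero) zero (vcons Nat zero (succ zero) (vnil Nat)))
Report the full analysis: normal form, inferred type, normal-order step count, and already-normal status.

normal form:
  vcons Nat (succ (succ zero)) zero (vcons Nat (succ zero) zero (vcons Nat zero (succ zero) (vnil Nat)))
the term's type:
  Vec Nat (succ (succ (succ zero)))
normal-order step count: 3
term was already normal: no
first contracted redex: a beta-redex


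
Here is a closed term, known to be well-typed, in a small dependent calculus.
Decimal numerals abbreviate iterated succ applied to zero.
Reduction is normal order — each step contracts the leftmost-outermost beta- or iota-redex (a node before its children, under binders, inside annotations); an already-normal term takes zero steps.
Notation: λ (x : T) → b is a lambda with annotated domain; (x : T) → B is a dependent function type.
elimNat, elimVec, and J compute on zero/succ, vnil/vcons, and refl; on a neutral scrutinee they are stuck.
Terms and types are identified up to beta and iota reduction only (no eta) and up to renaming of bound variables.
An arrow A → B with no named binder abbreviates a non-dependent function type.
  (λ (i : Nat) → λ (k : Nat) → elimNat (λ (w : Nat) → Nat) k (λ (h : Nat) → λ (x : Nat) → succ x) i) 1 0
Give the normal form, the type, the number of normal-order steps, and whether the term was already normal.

reduced normal form:
  1
type:
  Nat
reduction steps (normal order): 6
term was already normal: no
first contracted redex: a beta-redex


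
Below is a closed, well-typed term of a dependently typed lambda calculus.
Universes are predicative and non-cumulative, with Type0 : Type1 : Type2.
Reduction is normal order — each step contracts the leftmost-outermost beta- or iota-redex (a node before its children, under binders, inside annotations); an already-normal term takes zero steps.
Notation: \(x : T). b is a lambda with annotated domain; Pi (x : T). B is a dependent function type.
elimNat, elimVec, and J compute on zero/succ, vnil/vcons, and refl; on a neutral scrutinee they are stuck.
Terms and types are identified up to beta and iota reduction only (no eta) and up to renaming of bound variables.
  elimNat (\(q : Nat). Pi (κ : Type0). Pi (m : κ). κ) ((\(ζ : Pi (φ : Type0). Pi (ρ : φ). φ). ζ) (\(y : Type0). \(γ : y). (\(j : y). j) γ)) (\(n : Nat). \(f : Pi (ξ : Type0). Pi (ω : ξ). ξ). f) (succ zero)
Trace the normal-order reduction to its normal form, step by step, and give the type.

reduction (normal order):
  elimNat (\(q : Nat). Pi (κ : Type0). Pi (m : κ). κ) ((\(ζ : Pi (φ : Type0). Pi (ρ : φ). φ). ζ) (\(y : Type0). \(γ : y). (\(j : y). j) γ)) (\(n : Nat). \(f : Pi (ξ : Type0). Pi (ω : ξ). ξ). f) (succ zero)
  ~> (\(q : Nat). \(κ : Pi (m : Type0). Pi (ζ : m). m). κ) zero (elimNat (\(φ : Nat). Pi (ρ : Type0). Pi (y : ρ). ρ) ((\(γ : Pi (j : Type0). Pi (n : j). j). γ) (\(f : Type0). \(ξ : f). (\(ω : f). ω) ξ)) (\(l : Nat). \(g : Pi (ψ : Type0). Pi (x : ψ). ψ). g) zero)
  ~> (\(q : Pi (κ : Type0). Pi (m : κ). κ). q) (elimNat (\(ζ : Nat). Pi (φ : Type0). Pi (ρ : φ). φ) ((\(y : Pi (γ : Type0). Pi (j : γ). γ). y) (\(n : Type0). \(f : n). (\(ξ : n). ξ) f)) (\(ω : Nat). \(l : Pi (g : Type0). Pi (ψ : g). g). l) zero)
  ~> elimNat (\(q : Nat). Pi (κ : Type0). Pi (m : κ). κ) ((\(ζ : Pi (φ : Type0). Pi (ρ : φ). φ). ζ) (\(y : Type0). \(γ : y). (\(j : y). j) γ)) (\(n : Nat). \(f : Pi (ξ : Type0). Pi (ω : ξ). ξ). f) zero
  ~> (\(q : Pi (κ : Type0). Pi (m : κ). κ). q) (\(ζ : Type0). \(φ : ζ). (\(ρ : ζ). ρ) φ)
  ~> \(q : Type0). \(κ : q). (\(m : q). m) κ
  ~> \(q : Type0). \(κ : q). κ
the term's type:
  Pi (q : Type0). Pi (κ : q). q


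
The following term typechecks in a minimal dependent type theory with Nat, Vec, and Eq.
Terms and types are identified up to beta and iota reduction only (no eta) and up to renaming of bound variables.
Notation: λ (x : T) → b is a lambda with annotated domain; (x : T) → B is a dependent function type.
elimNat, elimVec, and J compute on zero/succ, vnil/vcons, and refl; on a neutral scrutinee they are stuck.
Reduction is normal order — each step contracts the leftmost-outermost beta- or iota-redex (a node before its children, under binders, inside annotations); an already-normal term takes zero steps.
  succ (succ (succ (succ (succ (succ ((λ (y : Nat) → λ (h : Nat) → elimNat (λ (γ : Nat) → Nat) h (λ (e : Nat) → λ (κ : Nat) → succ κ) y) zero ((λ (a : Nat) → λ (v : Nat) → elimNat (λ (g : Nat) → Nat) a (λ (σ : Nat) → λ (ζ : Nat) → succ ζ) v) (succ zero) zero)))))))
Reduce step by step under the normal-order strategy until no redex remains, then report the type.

normal-order reduction:
  succ (succ (succ (succ (succ (succ ((λ (y : Nat) → λ (h : Nat) → elimNat (λ (γ : Nat) → Nat) h (λ (e : Nat) → λ (κ : Nat) → succ κ) y) zero ((λ (a : Nat) → λ (v : Nat) → elimNat (λ (g : Nat) → Nat) a (λ (σ : Nat) → λ (ζ : Nat) → succ ζ) v) (succ zero) zero)))))))
  ~> succ (succ (succ (succ (succ (succ ((λ (y : Nat) → elimNat (λ (h : Nat) → Nat) y (λ (γ : Nat) → λ (e : Nat) → succ e) zero) ((λ (κ : Nat) → λ (a : Nat) → elimNat (λ (v : Nat) → Nat) κ (λ (g : Nat) → λ (σ : Nat) → succ σ) a) (succ zero) zero)))))))
  ~> succ (succ (succ (succ (succ (succ (elimNat (λ (y : Nat) → Nat) ((λ (h : Nat) → λ (γ : Nat) → elimNat (λ (e : Nat) → Nat) h (λ (κ : Nat) → λ (a : Nat) → succ a) γ) (succ zero) zero) (λ (v : Nat) → λ (g : Nat) → succ g) zero))))))
  ~> succ (succ (succ (succ (succ (succ ((λ (y : Nat) → λ (h : Nat) → elimNat (λ (γ : Nat) → Nat) y (λ (e : Nat) → λ (κ : Nat) → succ κ) h) (succ zero) zero))))))
  ~> succ (succ (succ (succ (succ (succ ((λ (y : Nat) → elimNat (λ (h : Nat) → Nat) (succ zero) (λ (γ : Nat) → λ (e : Nat) → succ e) y) zero))))))
  ~> succ (succ (succ (succ (succ (succ (elimNat (λ (y : Nat) → Nat) (succ zero) (λ (h : Nat) → λ (γ : Nat) → succ γ) zero))))))
  ~> succ (succ (succ (succ (succ (succ (succ zero))))))
type:
  Nat


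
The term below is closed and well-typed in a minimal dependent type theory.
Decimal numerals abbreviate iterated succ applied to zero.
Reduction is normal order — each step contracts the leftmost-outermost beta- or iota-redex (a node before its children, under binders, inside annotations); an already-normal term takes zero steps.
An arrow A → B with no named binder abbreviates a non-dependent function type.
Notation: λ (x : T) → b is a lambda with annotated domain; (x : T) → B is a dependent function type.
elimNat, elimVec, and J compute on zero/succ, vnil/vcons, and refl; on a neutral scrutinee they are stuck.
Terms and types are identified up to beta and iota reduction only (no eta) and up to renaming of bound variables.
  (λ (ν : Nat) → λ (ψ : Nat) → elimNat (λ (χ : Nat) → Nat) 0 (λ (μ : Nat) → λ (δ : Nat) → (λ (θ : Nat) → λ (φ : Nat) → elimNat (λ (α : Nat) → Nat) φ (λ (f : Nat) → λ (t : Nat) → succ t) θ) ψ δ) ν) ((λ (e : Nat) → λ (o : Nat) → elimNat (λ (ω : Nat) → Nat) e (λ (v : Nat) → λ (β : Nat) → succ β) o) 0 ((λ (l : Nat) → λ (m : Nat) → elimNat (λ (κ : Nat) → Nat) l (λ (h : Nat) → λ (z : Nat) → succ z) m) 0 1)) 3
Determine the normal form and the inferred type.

normal form:
  3
the term's type:
  Nat


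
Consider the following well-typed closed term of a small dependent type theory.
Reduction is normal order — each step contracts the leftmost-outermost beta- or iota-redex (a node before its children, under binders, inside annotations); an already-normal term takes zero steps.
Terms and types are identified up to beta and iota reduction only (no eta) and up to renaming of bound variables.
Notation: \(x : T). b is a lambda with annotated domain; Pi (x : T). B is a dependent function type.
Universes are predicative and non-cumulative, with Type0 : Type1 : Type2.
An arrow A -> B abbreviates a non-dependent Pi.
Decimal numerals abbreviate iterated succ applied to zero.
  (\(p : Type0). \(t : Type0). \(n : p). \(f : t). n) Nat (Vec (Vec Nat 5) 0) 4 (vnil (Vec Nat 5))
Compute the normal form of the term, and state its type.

reduced normal form:
  4
the term's type:
  Nat
observation: 4 normal-order steps normalize the term, beginning with a beta-redex.


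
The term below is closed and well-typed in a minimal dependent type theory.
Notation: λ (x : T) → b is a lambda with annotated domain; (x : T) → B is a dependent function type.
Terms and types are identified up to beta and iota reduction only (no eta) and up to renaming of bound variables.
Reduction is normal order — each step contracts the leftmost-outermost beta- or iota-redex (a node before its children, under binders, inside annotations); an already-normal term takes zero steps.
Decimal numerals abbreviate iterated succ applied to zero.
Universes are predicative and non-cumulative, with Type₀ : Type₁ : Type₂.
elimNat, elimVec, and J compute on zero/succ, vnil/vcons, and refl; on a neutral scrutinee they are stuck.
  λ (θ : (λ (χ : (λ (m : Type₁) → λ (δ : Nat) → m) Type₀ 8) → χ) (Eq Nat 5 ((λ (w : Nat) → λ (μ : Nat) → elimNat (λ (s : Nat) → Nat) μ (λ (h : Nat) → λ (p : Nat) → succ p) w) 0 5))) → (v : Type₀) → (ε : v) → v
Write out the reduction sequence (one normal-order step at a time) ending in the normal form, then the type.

reduction (normal order):
  λ (θ : (λ (χ : (λ (m : Type₁) → λ (δ : Nat) → m) Type₀ 8) → χ) (Eq Nat 5 ((λ (w : Nat) → λ (μ : Nat) → elimNat (λ (s : Nat) → Nat) μ (λ (h : Nat) → λ (p : Nat) → succ p) w) 0 5))) → (v : Type₀) → (ε : v) → v
  ~> λ (θ : Eq Nat 5 ((λ (χ : Nat) → λ (m : Nat) → elimNat (λ (δ : Nat) → Nat) m (λ (w : Nat) → λ (μ : Nat) → succ μ) χ) 0 5)) → (s : Type₀) → (h : s) → s
  ~> λ (θ : Eq Nat 5 ((λ (χ : Nat) → elimNat (λ (m : Nat) → Nat) χ (λ (δ : Nat) → λ (w : Nat) → succ w) 0) 5)) → (μ : Type₀) → (s : μ) → μ
  ~> λ (θ : Eq Nat 5 (elimNat (λ (χ : Nat) → Nat) 5 (λ (m : Nat) → λ (δ : Nat) → succ δ) 0)) → (w : Type₀) → (μ : w) → w
  ~> λ (θ : Eq Nat 5 5) → (χ : Type₀) → (m : χ) → χ
type:
  (θ : Eq Nat 5 5) → Type₁


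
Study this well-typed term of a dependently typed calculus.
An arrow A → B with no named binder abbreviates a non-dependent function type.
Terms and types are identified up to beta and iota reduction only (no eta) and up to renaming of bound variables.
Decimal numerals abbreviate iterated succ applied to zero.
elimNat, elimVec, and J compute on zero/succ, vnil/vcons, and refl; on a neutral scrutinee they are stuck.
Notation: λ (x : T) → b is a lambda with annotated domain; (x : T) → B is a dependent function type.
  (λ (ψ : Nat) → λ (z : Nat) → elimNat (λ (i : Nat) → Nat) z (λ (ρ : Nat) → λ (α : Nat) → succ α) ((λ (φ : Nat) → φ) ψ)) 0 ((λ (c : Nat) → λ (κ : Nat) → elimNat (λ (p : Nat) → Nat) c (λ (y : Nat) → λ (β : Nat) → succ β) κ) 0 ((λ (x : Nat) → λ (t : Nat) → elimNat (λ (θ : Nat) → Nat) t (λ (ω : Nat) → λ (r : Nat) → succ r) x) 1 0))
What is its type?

inferred type:
  Nat


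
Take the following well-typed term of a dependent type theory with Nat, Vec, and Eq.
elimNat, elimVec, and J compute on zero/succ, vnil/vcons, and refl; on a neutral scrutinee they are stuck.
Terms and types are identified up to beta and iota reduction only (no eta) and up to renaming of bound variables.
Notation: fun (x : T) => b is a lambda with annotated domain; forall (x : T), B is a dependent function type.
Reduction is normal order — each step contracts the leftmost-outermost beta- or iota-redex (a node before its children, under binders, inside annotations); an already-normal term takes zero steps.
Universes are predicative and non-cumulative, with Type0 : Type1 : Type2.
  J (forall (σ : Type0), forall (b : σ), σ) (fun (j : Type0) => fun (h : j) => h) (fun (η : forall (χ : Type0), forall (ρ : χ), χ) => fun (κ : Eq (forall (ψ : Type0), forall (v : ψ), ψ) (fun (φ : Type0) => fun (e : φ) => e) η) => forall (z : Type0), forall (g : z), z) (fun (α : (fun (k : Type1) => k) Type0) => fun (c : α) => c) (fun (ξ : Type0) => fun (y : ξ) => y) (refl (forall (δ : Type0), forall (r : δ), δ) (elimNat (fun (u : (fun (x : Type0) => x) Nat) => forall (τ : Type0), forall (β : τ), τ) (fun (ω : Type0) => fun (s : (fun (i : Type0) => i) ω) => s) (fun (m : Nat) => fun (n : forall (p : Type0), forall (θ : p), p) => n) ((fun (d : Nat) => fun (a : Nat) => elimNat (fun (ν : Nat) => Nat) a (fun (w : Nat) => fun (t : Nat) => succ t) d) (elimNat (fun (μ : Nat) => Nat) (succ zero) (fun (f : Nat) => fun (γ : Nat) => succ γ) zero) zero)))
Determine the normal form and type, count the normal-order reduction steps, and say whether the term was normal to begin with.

reduced normal form:
  fun (σ : Type0) => fun (b : σ) => b
type:
  forall (σ : Type0), forall (b : σ), σ
normal-order step count: 2
already normal: no
first contracted redex: a J iota-redex


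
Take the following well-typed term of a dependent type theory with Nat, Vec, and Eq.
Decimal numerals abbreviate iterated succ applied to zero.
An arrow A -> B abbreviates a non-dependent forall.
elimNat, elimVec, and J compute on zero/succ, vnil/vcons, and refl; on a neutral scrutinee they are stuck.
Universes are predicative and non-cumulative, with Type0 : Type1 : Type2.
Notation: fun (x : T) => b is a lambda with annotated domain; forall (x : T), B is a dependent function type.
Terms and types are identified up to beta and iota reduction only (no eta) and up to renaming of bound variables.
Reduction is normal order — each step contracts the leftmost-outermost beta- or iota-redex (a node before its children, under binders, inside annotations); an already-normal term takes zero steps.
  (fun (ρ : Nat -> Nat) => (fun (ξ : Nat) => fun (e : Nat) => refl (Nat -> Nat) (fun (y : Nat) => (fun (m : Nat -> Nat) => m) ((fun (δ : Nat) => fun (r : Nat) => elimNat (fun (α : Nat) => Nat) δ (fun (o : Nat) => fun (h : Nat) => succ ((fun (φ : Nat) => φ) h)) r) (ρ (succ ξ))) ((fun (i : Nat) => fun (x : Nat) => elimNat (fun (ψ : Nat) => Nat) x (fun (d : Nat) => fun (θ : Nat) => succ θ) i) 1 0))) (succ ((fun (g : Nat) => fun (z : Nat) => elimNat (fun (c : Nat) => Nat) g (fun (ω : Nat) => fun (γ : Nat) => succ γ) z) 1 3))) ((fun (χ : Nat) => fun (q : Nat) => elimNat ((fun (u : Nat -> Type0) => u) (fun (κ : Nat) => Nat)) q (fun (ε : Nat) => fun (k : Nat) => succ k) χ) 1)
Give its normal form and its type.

reduced normal form:
  fun (ρ : Nat) => refl (Nat -> Nat) (fun (ξ : Nat) => 8)
the term's type:
  Nat -> Eq (Nat -> Nat) (fun (ρ : Nat) => 8) (fun (ξ : Nat) => 8)


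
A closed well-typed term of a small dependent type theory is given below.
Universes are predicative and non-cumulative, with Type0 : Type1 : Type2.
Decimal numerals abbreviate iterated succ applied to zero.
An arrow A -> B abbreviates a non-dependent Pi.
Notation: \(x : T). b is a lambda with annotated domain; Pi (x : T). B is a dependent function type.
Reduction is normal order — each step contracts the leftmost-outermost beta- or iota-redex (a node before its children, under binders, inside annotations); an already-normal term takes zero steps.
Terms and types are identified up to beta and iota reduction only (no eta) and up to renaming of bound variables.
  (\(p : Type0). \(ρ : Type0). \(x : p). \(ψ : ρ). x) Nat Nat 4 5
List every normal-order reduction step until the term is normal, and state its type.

reduction (normal order):
  (\(p : Type0). \(ρ : Type0). \(x : p). \(ψ : ρ). x) Nat Nat 4 5
  ~> (\(p : Type0). \(ρ : Nat). \(x : p). ρ) Nat 4 5
  ~> (\(p : Nat). \(ρ : Nat). p) 4 5
  ~> (\(p : Nat). 4) 5
  ~> 4
inferred type:
  Nat


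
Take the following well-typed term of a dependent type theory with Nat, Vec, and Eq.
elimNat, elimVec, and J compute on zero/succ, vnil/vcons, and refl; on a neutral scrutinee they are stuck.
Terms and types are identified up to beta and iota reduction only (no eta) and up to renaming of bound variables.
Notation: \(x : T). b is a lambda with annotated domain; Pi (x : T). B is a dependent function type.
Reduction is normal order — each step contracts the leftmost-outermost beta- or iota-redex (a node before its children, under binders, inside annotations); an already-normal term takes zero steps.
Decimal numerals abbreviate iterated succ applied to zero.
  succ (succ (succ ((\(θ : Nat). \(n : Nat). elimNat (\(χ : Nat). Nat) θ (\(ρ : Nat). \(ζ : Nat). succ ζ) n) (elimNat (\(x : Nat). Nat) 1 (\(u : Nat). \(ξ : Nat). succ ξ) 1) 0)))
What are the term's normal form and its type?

resulting normal form:
  5
the term's type:
  Nat


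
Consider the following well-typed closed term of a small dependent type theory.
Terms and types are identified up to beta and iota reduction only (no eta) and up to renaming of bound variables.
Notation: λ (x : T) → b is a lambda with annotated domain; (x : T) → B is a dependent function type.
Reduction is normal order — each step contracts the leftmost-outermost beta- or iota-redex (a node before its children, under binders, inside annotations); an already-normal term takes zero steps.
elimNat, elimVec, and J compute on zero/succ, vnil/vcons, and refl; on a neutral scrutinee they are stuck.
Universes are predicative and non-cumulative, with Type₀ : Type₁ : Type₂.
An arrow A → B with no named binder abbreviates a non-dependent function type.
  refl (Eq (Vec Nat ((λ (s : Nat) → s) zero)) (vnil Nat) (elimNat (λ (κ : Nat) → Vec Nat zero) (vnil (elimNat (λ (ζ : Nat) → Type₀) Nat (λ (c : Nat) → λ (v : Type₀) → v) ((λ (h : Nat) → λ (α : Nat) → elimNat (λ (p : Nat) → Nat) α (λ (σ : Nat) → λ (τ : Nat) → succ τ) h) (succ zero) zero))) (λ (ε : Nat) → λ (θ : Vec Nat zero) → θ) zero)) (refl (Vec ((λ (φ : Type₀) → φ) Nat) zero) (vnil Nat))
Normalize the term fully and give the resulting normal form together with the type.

resulting normal form:
  refl (Eq (Vec Nat zero) (vnil Nat) (vnil Nat)) (refl (Vec Nat zero) (vnil Nat))
inferred type:
  Eq (Eq (Vec Nat zero) (vnil Nat) (vnil Nat)) (refl (Vec Nat zero) (vnil Nat)) (refl (Vec Nat zero) (vnil Nat))
observation: 13 normal-order steps separate the term from its normal form.


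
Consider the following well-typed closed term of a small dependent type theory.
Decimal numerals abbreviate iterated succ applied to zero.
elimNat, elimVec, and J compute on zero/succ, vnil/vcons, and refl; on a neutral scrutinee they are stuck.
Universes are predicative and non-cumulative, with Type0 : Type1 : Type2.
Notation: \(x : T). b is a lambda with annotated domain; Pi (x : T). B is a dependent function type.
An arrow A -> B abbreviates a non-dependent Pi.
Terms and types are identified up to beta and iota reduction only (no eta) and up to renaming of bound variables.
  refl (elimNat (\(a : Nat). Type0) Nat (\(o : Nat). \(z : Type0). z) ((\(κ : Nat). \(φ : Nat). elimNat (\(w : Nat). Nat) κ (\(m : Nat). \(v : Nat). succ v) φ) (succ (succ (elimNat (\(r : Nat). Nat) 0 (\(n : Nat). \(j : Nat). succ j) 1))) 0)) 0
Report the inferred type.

the term's type:
  Eq Nat 0 0


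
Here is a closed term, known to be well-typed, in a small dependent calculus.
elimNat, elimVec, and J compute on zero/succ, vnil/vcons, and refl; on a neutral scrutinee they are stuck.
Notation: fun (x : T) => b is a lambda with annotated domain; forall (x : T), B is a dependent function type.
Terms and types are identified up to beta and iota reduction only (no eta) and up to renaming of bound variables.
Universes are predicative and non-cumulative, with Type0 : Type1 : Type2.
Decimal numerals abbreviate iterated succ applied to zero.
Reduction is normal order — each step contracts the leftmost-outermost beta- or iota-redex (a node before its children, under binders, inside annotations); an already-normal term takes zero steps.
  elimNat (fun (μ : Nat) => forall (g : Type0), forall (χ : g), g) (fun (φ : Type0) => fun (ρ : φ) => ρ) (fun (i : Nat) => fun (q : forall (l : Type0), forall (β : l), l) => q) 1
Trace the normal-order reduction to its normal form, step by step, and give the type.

reduction (normal order):
  elimNat (fun (μ : Nat) => forall (g : Type0), forall (χ : g), g) (fun (φ : Type0) => fun (ρ : φ) => ρ) (fun (i : Nat) => fun (q : forall (l : Type0), forall (β : l), l) => q) 1
  ~> (fun (μ : Nat) => fun (g : forall (χ : Type0), forall (φ : χ), χ) => g) 0 (elimNat (fun (ρ : Nat) => forall (i : Type0), forall (q : i), i) (fun (l : Type0) => fun (β : l) => β) (fun (γ : Nat) => fun (a : forall (δ : Type0), forall (s : δ), δ) => a) 0)
  ~> (fun (μ : forall (g : Type0), forall (χ : g), g) => μ) (elimNat (fun (φ : Nat) => forall (ρ : Type0), forall (i : ρ), ρ) (fun (q : Type0) => fun (l : q) => l) (fun (β : Nat) => fun (γ : forall (a : Type0), forall (δ : a), a) => γ) 0)
  ~> elimNat (fun (μ : Nat) => forall (g : Type0), forall (χ : g), g) (fun (φ : Type0) => fun (ρ : φ) => ρ) (fun (i : Nat) => fun (q : forall (l : Type0), forall (β : l), l) => q) 0
  ~> fun (μ : Type0) => fun (g : μ) => g
inferred type:
  forall (μ : Type0), forall (g : μ), μ


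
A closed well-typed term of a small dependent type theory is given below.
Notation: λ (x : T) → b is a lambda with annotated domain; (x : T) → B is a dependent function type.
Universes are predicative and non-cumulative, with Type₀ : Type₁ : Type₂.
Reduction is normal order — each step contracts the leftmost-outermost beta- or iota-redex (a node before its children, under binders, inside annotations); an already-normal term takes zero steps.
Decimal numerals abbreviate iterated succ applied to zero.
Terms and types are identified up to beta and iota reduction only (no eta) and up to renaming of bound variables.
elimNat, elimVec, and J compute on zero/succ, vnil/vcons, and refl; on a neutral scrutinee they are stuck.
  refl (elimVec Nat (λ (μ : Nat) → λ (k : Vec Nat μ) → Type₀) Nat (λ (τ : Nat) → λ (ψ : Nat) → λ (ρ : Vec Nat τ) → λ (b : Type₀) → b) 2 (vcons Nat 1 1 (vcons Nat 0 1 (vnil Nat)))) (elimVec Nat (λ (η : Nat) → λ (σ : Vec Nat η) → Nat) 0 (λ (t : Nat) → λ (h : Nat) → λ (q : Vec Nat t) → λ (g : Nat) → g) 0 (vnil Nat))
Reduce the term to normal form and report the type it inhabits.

normal form:
  refl Nat 0
inferred type:
  Eq Nat 0 0
observation: the first redex contracted is an elimVec iota-redex; the normal form is reached in 12 normal-order steps.


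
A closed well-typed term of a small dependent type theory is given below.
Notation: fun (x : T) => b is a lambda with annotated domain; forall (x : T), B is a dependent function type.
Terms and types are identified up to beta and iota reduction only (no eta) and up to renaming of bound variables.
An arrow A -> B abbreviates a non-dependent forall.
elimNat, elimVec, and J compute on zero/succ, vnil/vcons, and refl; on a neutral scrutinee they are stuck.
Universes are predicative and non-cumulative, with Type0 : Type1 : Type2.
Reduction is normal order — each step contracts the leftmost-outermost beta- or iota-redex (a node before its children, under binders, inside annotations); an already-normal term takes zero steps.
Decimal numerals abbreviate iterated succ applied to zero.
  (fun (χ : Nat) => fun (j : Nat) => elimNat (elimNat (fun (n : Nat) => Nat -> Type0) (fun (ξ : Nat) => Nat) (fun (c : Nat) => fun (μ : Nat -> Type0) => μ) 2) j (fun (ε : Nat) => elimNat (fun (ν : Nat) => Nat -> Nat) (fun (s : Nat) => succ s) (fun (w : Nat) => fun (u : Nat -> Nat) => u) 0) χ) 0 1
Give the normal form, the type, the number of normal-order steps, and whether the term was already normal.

reduced normal form:
  1
inferred type:
  Nat
steps to reach normal form (normal order): 3
term was already normal: no
first redex: a beta-redex


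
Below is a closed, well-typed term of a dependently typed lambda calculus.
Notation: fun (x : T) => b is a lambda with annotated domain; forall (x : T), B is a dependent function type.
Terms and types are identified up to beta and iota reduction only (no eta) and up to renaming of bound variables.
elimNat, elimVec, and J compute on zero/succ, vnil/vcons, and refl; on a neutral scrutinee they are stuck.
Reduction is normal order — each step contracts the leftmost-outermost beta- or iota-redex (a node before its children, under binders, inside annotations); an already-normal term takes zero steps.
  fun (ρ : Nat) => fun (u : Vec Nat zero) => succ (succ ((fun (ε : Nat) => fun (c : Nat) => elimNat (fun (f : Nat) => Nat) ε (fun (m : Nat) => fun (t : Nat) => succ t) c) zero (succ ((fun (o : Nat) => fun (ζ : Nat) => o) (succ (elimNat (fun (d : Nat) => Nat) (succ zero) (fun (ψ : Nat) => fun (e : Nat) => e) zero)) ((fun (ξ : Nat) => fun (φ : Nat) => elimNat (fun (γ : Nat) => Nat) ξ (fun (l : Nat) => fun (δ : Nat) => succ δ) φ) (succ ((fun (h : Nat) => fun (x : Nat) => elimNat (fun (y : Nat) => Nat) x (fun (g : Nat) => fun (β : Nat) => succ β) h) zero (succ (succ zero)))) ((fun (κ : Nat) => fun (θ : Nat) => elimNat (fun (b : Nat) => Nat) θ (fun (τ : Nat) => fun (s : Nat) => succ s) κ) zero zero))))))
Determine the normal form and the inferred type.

reduced normal form:
  fun (ρ : Nat) => fun (u : Vec Nat zero) => succ (succ (succ (succ (succ zero))))
type:
  forall (ρ : Nat), forall (u : Vec Nat zero), Nat
observation: the leftmost-outermost redex is a beta-redex, and normalization takes 15 steps.


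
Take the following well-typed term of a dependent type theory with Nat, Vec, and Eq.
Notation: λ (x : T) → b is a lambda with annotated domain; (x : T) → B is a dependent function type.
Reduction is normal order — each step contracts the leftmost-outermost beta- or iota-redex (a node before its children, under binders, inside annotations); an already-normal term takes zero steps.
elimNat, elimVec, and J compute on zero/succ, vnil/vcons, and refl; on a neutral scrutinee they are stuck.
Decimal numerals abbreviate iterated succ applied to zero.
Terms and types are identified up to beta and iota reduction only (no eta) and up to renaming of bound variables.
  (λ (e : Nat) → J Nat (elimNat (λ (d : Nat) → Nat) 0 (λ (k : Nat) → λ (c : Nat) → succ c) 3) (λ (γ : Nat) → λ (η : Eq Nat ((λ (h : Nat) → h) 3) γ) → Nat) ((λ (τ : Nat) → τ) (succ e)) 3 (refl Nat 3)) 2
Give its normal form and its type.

normal form:
  3
type:
  Nat


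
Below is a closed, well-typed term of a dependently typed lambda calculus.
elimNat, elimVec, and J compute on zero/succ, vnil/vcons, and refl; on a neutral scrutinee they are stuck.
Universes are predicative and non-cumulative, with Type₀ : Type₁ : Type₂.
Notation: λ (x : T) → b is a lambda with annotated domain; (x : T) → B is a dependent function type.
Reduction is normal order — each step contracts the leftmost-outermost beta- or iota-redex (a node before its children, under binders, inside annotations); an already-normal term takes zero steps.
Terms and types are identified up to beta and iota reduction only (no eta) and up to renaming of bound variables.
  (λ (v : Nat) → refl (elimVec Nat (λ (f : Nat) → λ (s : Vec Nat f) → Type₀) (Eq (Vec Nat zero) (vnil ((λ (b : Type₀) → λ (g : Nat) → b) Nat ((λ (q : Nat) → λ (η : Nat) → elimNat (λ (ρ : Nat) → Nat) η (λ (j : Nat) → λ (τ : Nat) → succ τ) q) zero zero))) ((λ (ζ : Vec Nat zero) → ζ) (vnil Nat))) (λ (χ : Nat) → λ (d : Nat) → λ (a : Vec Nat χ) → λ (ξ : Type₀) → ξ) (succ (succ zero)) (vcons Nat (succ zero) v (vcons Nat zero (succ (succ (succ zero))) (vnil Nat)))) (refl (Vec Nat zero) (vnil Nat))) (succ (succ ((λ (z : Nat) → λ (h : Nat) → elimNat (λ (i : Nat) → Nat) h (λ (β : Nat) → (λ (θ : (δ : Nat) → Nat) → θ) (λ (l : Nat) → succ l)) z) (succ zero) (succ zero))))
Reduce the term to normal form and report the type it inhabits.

normal form:
  refl (Eq (Vec Nat zero) (vnil Nat) (vnil Nat)) (refl (Vec Nat zero) (vnil Nat))
the term's type:
  Eq (Eq (Vec Nat zero) (vnil Nat) (vnil Nat)) (refl (Vec Nat zero) (vnil Nat)) (refl (Vec Nat zero) (vnil Nat))
observation: the term reaches its normal form after 15 normal-order steps.


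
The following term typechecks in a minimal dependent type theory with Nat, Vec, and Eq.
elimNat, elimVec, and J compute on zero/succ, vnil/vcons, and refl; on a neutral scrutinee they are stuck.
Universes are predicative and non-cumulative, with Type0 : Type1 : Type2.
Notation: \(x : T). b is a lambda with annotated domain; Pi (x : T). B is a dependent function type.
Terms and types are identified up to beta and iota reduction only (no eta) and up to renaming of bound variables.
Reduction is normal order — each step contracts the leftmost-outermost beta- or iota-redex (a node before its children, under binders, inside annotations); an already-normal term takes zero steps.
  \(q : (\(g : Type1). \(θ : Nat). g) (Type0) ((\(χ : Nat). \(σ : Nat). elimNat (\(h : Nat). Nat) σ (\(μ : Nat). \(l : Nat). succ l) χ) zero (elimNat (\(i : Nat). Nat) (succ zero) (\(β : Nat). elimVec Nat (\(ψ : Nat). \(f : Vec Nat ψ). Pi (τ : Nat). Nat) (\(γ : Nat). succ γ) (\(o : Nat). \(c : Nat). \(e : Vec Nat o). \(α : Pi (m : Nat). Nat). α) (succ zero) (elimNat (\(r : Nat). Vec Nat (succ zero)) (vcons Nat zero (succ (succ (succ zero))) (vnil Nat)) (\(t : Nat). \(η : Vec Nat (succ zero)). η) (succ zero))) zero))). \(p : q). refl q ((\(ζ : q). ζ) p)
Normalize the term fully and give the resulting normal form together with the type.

reduced normal form:
  \(q : Type0). \(g : q). refl q g
the term's type:
  Pi (q : Type0). Pi (g : q). Eq q g g
observation: the first redex contracted is a beta-redex; the normal form is reached in 3 normal-order steps.


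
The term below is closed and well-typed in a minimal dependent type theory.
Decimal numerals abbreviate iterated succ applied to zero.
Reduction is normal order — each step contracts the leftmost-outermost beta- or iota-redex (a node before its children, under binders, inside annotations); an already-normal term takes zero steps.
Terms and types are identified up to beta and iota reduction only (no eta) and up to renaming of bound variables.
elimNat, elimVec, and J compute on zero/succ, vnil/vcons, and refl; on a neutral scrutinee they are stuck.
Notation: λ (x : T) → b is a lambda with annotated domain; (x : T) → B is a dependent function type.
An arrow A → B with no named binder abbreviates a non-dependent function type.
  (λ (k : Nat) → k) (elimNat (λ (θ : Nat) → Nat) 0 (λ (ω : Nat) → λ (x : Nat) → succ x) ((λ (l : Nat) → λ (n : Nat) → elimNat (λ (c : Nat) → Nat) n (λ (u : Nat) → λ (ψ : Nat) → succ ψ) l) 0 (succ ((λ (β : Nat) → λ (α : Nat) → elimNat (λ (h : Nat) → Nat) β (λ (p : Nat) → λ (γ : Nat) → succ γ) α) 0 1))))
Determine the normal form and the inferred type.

resulting normal form:
  2
the term's type:
  Nat


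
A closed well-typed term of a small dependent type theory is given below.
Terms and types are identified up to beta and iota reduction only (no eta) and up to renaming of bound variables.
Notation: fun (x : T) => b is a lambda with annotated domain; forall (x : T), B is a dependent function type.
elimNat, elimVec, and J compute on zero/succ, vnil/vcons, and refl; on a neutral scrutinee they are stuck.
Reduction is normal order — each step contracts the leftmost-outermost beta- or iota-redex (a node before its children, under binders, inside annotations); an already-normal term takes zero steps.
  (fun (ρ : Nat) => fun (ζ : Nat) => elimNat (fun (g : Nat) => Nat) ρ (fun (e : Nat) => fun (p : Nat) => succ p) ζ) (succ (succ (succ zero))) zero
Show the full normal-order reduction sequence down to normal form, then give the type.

reduction (normal order):
  (fun (ρ : Nat) => fun (ζ : Nat) => elimNat (fun (g : Nat) => Nat) ρ (fun (e : Nat) => fun (p : Nat) => succ p) ζ) (succ (succ (succ zero))) zero
  ~> (fun (ρ : Nat) => elimNat (fun (ζ : Nat) => Nat) (succ (succ (succ zero))) (fun (g : Nat) => fun (e : Nat) => succ e) ρ) zero
  ~> elimNat (fun (ρ : Nat) => Nat) (succ (succ (succ zero))) (fun (ζ : Nat) => fun (g : Nat) => succ g) zero
  ~> succ (succ (succ zero))
inferred type:
  Nat


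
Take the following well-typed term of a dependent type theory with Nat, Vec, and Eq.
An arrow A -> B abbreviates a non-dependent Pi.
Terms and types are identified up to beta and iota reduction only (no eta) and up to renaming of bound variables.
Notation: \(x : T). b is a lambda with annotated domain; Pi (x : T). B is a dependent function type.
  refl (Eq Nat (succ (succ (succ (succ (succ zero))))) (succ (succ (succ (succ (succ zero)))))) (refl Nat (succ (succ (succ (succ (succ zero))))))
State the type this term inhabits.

inferred type:
  Eq (Eq Nat (succ (succ (succ (succ (succ zero))))) (succ (succ (succ (succ (succ zero)))))) (refl Nat (succ (succ (succ (succ (succ zero)))))) (refl Nat (succ (succ (succ (succ (succ zero))))))


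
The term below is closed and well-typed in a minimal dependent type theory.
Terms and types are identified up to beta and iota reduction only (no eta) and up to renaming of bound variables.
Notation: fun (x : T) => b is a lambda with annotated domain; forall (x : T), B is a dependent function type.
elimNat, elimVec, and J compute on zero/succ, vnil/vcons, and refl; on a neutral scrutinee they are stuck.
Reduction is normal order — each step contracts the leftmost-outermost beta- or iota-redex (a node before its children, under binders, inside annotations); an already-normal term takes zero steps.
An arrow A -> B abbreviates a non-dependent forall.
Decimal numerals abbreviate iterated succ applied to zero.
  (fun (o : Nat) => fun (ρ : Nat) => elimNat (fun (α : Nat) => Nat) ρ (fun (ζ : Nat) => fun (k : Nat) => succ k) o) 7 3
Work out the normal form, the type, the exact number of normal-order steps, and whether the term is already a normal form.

reduced normal form:
  10
inferred type:
  Nat
reduction steps (normal order): 24
started in normal form: no
first contracted redex: a beta-redex


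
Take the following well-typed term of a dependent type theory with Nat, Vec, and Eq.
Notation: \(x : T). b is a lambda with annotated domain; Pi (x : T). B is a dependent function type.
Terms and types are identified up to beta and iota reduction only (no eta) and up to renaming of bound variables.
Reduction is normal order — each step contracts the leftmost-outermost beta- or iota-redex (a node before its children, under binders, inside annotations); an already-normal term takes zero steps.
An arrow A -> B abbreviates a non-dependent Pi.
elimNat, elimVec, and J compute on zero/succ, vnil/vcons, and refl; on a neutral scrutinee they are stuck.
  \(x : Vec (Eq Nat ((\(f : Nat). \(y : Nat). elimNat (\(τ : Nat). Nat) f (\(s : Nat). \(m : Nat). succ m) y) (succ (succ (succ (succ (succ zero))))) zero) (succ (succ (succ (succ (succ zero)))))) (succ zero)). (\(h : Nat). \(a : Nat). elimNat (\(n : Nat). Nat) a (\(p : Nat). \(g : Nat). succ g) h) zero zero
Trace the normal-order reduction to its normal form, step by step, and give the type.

normal-order reduction sequence:
  \(x : Vec (Eq Nat ((\(f : Nat). \(y : Nat). elimNat (\(τ : Nat). Nat) f (\(s : Nat). \(m : Nat). succ m) y) (succ (succ (succ (succ (succ zero))))) zero) (succ (succ (succ (succ (succ zero)))))) (succ zero)). (\(h : Nat). \(a : Nat). elimNat (\(n : Nat). Nat) a (\(p : Nat). \(g : Nat). succ g) h) zero zero
  ~> \(x : Vec (Eq Nat ((\(f : Nat). elimNat (\(y : Nat). Nat) (succ (succ (succ (succ (succ zero))))) (\(τ : Nat). \(s : Nat). succ s) f) zero) (succ (succ (succ (succ (succ zero)))))) (succ zero)). (\(m : Nat). \(h : Nat). elimNat (\(a : Nat). Nat) h (\(n : Nat). \(p : Nat). succ p) m) zero zero
  ~> \(x : Vec (Eq Nat (elimNat (\(f : Nat). Nat) (succ (succ (succ (succ (succ zero))))) (\(y : Nat). \(τ : Nat). succ τ) zero) (succ (succ (succ (succ (succ zero)))))) (succ zero)). (\(s : Nat). \(m : Nat). elimNat (\(h : Nat). Nat) m (\(a : Nat). \(n : Nat). succ n) s) zero zero
  ~> \(x : Vec (Eq Nat (succ (succ (succ (succ (succ zero))))) (succ (succ (succ (succ (succ zero)))))) (succ zero)). (\(f : Nat). \(y : Nat). elimNat (\(τ : Nat). Nat) y (\(s : Nat). \(m : Nat). succ m) f) zero zero
  ~> \(x : Vec (Eq Nat (succ (succ (succ (succ (succ zero))))) (succ (succ (succ (succ (succ zero)))))) (succ zero)). (\(f : Nat). elimNat (\(y : Nat). Nat) f (\(τ : Nat). \(s : Nat). succ s) zero) zero
  ~> \(x : Vec (Eq Nat (succ (succ (succ (succ (succ zero))))) (succ (succ (succ (succ (succ zero)))))) (succ zero)). elimNat (\(f : Nat). Nat) zero (\(y : Nat). \(τ : Nat). succ τ) zero
  ~> \(x : Vec (Eq Nat (succ (succ (succ (succ (succ zero))))) (succ (succ (succ (succ (succ zero)))))) (succ zero)). zero
the term's type:
  Vec (Eq Nat (succ (succ (succ (succ (succ zero))))) (succ (succ (succ (succ (succ zero)))))) (succ zero) -> Nat
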